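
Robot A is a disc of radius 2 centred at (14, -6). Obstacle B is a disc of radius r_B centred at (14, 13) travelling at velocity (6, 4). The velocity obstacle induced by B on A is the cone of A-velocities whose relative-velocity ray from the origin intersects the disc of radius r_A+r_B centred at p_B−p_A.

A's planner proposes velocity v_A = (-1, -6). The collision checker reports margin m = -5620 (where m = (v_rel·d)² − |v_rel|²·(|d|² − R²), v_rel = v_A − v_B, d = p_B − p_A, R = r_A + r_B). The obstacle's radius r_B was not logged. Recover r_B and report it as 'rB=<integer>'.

m = -5620
d = (0, 19);  v_rel = (-7, -10),  |v_rel|² = 149
v_rel×d = (-7)·(19) − (-10)·(0) = -133
since m = R²·149 − (-133)²:  R² = (17689 + -5620) / 149 = 81
R = √81 = 9  ⇒  r_B = 9 − 2 = 7

rB=7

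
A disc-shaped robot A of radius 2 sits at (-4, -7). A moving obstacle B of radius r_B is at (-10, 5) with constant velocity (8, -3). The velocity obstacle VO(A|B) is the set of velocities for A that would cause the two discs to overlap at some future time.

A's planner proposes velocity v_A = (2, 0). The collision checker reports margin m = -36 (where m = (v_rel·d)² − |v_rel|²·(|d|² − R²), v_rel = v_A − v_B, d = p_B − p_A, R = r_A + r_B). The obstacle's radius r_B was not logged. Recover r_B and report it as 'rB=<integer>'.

m = -36
d = (-6, 12);  v_rel = (-6, 3),  |v_rel|² = 45
v_rel×d = (-6)·(12) − (3)·(-6) = -54
since m = R²·45 − (-54)²:  R² = (2916 + -36) / 45 = 64
R = √64 = 8  ⇒  r_B = 8 − 2 = 6

rB=6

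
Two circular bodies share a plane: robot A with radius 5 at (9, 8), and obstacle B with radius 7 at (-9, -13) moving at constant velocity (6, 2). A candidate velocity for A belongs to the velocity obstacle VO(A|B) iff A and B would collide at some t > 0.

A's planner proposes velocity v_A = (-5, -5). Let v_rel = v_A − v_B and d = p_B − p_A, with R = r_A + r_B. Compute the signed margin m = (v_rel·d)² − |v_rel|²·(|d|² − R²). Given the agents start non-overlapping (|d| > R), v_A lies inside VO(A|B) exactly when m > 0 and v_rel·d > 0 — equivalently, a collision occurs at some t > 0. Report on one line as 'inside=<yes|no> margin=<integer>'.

d = (-18, -21),  |d|² = 765;  R = 5+7 = 12,  c = 765−12² = 621
v_rel = (-11, -7),  |v_rel|² = 170;  v_rel·d = (-11)·(-18) + (-7)·(-21) = 345
170·t² − 690·t + 621 = 0  ⇒  m = 345² − 170·621 = 13455
m = 13455 > 0,  v_rel·d = 345 > 0  ⇒  inside

inside=yes margin=13455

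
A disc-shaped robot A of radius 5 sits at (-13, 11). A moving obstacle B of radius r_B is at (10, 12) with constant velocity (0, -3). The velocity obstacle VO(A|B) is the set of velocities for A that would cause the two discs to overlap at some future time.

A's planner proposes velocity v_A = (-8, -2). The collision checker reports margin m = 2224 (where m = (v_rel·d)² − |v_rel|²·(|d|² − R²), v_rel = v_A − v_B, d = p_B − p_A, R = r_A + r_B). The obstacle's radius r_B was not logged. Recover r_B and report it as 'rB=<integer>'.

m = 2224
d = (23, 1);  v_rel = (-8, 1),  |v_rel|² = 65
v_rel×d = (-8)·(1) − (1)·(23) = -31
since m = R²·65 − (-31)²:  R² = (961 + 2224) / 65 = 49
R = √49 = 7  ⇒  r_B = 7 − 5 = 2

rB=2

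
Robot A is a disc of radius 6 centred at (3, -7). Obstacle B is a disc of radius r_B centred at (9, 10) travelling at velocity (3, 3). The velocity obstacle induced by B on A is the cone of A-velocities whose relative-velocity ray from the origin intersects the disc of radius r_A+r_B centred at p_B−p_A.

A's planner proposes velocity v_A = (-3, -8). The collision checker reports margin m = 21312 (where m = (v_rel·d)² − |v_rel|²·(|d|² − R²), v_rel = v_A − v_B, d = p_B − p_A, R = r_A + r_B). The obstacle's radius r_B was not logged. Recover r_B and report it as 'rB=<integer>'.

m = 21312
d = (6, 17);  v_rel = (-6, -11),  |v_rel|² = 157
v_rel×d = (-6)·(17) − (-11)·(6) = -36
since m = R²·157 − (-36)²:  R² = (1296 + 21312) / 157 = 144
R = √144 = 12  ⇒  r_B = 12 − 6 = 6

rB=6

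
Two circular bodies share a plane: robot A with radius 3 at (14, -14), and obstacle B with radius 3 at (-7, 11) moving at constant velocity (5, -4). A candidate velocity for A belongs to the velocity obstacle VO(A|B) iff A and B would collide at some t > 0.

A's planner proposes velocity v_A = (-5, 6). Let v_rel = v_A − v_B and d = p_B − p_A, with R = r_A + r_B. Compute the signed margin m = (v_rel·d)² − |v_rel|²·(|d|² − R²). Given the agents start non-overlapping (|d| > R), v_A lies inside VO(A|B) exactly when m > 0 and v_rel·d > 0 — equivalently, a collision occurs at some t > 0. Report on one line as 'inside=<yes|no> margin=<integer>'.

d = (-21, 25),  |d|² = 1066;  R = 3+3 = 6,  c = 1066−6² = 1030
v_rel = (-10, 10),  |v_rel|² = 200;  v_rel·d = (-10)·(-21) + (10)·(25) = 460
200·t² − 920·t + 1030 = 0  ⇒  m = 460² − 200·1030 = 5600
m = 5600 > 0,  v_rel·d = 460 > 0  ⇒  inside

inside=yes margin=5600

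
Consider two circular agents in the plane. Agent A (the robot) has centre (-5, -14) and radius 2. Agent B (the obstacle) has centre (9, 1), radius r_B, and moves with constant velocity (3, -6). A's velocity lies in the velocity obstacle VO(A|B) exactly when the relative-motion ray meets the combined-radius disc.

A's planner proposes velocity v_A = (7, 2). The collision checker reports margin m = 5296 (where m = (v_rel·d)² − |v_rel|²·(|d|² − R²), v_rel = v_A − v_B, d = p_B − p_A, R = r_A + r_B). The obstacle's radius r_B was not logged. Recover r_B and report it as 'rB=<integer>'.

m = 5296
d = (14, 15);  v_rel = (4, 8),  |v_rel|² = 80
v_rel×d = (4)·(15) − (8)·(14) = -52
since m = R²·80 − (-52)²:  R² = (2704 + 5296) / 80 = 100
R = √100 = 10  ⇒  r_B = 10 − 2 = 8

rB=8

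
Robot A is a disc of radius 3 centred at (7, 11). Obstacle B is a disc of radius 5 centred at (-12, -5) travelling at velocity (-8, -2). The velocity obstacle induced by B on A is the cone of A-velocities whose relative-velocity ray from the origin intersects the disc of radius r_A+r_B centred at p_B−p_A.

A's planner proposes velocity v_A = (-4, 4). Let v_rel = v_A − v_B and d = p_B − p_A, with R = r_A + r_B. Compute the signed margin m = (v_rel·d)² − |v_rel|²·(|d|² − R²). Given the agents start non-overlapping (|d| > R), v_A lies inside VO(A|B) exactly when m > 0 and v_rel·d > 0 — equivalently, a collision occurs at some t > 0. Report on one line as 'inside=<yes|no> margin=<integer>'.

d = (-19, -16),  |d|² = 617;  R = 3+5 = 8,  c = 617−8² = 553
v_rel = (4, 6),  |v_rel|² = 52;  v_rel·d = (4)·(-19) + (6)·(-16) = -172
52·t² + 344·t + 553 = 0  ⇒  m = (-172)² − 52·553 = 828
m = 828 > 0,  v_rel·d = -172 < 0  ⇒  outside

inside=no margin=828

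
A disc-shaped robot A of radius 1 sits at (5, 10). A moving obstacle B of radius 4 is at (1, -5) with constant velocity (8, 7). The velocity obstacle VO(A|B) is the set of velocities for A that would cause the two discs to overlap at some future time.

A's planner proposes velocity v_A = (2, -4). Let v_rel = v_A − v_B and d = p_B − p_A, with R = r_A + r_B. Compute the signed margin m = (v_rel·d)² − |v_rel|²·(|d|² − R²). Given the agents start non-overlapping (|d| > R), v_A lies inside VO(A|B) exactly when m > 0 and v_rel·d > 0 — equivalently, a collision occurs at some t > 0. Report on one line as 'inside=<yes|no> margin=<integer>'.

d = (-4, -15),  |d|² = 241;  R = 1+4 = 5,  c = 241−5² = 216
v_rel = (-6, -11),  |v_rel|² = 157;  v_rel·d = (-6)·(-4) + (-11)·(-15) = 189
157·t² − 378·t + 216 = 0  ⇒  m = 189² − 157·216 = 1809
m = 1809 > 0,  v_rel·d = 189 > 0  ⇒  inside

inside=yes margin=1809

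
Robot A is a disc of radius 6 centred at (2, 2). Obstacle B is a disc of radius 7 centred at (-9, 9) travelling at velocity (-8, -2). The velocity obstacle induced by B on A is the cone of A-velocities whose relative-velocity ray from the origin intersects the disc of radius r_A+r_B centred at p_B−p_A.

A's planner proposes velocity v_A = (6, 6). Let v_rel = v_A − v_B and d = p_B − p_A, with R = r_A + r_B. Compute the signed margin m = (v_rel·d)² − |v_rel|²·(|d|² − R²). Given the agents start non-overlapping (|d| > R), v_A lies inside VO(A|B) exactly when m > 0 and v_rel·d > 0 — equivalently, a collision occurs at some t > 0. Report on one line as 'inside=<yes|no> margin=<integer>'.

d = (-11, 7),  |d|² = 170;  R = 6+7 = 13,  c = 170−13² = 1
v_rel = (14, 8),  |v_rel|² = 260;  v_rel·d = (14)·(-11) + (8)·(7) = -98
260·t² + 196·t + 1 = 0  ⇒  m = (-98)² − 260·1 = 9344
m = 9344 > 0,  v_rel·d = -98 < 0  ⇒  outside

inside=no margin=9344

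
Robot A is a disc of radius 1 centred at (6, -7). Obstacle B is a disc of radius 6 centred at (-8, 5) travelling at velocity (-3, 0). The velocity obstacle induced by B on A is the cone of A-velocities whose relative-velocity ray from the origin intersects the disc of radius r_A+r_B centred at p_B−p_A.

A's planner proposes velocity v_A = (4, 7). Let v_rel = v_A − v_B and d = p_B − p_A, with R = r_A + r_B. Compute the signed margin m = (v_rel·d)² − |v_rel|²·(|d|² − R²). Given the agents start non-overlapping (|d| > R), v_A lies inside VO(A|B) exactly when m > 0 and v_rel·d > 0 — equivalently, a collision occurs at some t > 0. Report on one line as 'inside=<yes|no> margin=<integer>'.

d = (-14, 12),  |d|² = 340;  R = 1+6 = 7,  c = 340−7² = 291
v_rel = (7, 7),  |v_rel|² = 98;  v_rel·d = (7)·(-14) + (7)·(12) = -14
98·t² + 28·t + 291 = 0  ⇒  m = (-14)² − 98·291 = -28322
m = -28322 < 0,  v_rel·d = -14 < 0  ⇒  outside

inside=no margin=-28322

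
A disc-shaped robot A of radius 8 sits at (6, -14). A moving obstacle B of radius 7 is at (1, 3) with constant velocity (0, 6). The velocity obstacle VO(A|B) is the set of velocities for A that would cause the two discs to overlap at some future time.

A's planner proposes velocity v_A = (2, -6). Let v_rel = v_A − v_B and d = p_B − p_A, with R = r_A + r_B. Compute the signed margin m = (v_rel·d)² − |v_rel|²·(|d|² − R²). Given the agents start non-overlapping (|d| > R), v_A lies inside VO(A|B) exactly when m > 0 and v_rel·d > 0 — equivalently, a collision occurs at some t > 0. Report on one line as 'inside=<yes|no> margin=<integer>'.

d = (-5, 17),  |d|² = 314;  R = 8+7 = 15,  c = 314−15² = 89
v_rel = (2, -12),  |v_rel|² = 148;  v_rel·d = (2)·(-5) + (-12)·(17) = -214
148·t² + 428·t + 89 = 0  ⇒  m = (-214)² − 148·89 = 32624
m = 32624 > 0,  v_rel·d = -214 < 0  ⇒  outside

inside=no margin=32624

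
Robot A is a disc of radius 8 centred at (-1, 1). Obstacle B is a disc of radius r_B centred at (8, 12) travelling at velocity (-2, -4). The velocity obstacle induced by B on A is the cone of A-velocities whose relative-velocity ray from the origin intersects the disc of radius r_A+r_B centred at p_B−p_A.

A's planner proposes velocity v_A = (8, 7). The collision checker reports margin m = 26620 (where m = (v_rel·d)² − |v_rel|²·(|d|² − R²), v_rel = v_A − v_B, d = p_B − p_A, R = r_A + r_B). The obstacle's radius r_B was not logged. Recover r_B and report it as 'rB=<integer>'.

m = 26620
d = (9, 11);  v_rel = (10, 11),  |v_rel|² = 221
v_rel×d = (10)·(11) − (11)·(9) = 11
since m = R²·221 − 11²:  R² = (121 + 26620) / 221 = 121
R = √121 = 11  ⇒  r_B = 11 − 8 = 3

rB=3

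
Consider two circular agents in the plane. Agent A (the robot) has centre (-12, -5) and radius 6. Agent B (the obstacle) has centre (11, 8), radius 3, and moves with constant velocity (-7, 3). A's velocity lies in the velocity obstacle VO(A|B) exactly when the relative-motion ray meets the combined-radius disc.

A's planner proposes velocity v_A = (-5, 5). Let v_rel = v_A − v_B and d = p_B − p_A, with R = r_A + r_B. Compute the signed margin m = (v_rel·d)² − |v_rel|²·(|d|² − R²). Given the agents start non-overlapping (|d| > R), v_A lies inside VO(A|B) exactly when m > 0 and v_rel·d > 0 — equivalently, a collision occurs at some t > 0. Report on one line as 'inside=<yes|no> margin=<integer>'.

d = (23, 13),  |d|² = 698;  R = 6+3 = 9,  c = 698−9² = 617
v_rel = (2, 2),  |v_rel|² = 8;  v_rel·d = (2)·(23) + (2)·(13) = 72
8·t² − 144·t + 617 = 0  ⇒  m = 72² − 8·617 = 248
m = 248 > 0,  v_rel·d = 72 > 0  ⇒  inside

inside=yes margin=248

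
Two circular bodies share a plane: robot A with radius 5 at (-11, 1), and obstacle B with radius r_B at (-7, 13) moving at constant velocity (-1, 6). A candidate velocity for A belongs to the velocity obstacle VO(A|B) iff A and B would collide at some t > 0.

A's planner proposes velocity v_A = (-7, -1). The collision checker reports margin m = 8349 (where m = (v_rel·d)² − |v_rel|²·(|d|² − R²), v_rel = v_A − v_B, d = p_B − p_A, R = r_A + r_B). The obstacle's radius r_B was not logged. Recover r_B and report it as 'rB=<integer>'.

m = 8349
d = (4, 12);  v_rel = (-6, -7),  |v_rel|² = 85
v_rel×d = (-6)·(12) − (-7)·(4) = -44
since m = R²·85 − (-44)²:  R² = (1936 + 8349) / 85 = 121
R = √121 = 11  ⇒  r_B = 11 − 5 = 6

rB=6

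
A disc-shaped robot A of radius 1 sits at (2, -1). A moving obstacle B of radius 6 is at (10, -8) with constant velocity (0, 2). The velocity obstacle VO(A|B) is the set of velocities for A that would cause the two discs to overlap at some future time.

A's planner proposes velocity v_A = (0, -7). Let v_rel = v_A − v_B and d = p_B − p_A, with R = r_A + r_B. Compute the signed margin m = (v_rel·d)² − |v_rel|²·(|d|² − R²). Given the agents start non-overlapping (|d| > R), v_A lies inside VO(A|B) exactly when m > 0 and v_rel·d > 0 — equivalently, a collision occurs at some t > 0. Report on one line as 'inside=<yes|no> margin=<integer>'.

d = (8, -7),  |d|² = 113;  R = 1+6 = 7,  c = 113−7² = 64
v_rel = (0, -9),  |v_rel|² = 81;  v_rel·d = (0)·(8) + (-9)·(-7) = 63
81·t² − 126·t + 64 = 0  ⇒  m = 63² − 81·64 = -1215
m = -1215 < 0,  v_rel·d = 63 > 0  ⇒  outside

inside=no margin=-1215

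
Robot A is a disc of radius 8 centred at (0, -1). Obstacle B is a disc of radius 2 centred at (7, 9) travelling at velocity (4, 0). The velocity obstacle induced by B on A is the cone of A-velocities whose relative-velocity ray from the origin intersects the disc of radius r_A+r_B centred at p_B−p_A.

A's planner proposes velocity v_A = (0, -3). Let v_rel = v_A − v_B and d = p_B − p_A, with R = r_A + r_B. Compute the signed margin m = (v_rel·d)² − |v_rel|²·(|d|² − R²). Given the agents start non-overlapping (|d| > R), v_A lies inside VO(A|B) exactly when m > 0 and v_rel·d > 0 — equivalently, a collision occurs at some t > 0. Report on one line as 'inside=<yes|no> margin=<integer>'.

d = (7, 10),  |d|² = 149;  R = 8+2 = 10,  c = 149−10² = 49
v_rel = (-4, -3),  |v_rel|² = 25;  v_rel·d = (-4)·(7) + (-3)·(10) = -58
25·t² + 116·t + 49 = 0  ⇒  m = (-58)² − 25·49 = 2139
m = 2139 > 0,  v_rel·d = -58 < 0  ⇒  outside

inside=no margin=2139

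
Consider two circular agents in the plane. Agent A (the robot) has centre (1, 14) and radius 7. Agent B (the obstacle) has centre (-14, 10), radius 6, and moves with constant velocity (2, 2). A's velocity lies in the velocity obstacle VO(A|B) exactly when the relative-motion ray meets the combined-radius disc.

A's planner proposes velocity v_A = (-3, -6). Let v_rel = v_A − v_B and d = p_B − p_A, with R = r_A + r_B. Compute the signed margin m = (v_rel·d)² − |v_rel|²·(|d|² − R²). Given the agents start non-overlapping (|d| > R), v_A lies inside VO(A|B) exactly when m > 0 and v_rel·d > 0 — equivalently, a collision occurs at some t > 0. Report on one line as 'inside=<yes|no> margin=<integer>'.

d = (-15, -4),  |d|² = 241;  R = 7+6 = 13,  c = 241−13² = 72
v_rel = (-5, -8),  |v_rel|² = 89;  v_rel·d = (-5)·(-15) + (-8)·(-4) = 107
89·t² − 214·t + 72 = 0  ⇒  m = 107² − 89·72 = 5041
m = 5041 > 0,  v_rel·d = 107 > 0  ⇒  inside

inside=yes margin=5041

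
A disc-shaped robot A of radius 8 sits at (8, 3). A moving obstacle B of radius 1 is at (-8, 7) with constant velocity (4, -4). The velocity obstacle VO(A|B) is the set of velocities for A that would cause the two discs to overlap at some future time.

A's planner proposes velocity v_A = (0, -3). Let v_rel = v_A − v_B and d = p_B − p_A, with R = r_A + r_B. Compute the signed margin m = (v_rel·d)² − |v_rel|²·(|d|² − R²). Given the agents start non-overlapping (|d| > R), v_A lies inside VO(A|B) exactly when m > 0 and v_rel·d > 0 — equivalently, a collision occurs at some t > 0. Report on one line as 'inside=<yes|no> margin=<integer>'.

d = (-16, 4),  |d|² = 272;  R = 8+1 = 9,  c = 272−9² = 191
v_rel = (-4, 1),  |v_rel|² = 17;  v_rel·d = (-4)·(-16) + (1)·(4) = 68
17·t² − 136·t + 191 = 0  ⇒  m = 68² − 17·191 = 1377
m = 1377 > 0,  v_rel·d = 68 > 0  ⇒  inside

inside=yes margin=1377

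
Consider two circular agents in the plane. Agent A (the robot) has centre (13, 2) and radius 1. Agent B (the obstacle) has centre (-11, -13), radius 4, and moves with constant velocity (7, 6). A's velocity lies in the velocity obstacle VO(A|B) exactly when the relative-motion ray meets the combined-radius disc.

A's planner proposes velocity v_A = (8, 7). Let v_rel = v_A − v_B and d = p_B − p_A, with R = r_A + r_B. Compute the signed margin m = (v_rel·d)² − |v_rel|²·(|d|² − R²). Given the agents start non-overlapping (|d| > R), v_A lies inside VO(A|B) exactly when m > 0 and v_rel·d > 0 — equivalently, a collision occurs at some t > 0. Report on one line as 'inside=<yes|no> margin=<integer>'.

d = (-24, -15),  |d|² = 801;  R = 1+4 = 5,  c = 801−5² = 776
v_rel = (1, 1),  |v_rel|² = 2;  v_rel·d = (1)·(-24) + (1)·(-15) = -39
2·t² + 78·t + 776 = 0  ⇒  m = (-39)² − 2·776 = -31
m = -31 < 0,  v_rel·d = -39 < 0  ⇒  outside

inside=no margin=-31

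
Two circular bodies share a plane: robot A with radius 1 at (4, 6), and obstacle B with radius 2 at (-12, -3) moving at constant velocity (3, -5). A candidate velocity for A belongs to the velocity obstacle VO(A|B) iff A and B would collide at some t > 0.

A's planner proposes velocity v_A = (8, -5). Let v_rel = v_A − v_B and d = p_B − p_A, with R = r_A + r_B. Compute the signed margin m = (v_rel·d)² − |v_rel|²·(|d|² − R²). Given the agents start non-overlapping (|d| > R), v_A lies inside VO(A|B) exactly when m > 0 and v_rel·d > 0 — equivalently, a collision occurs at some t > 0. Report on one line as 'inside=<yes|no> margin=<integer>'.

d = (-16, -9),  |d|² = 337;  R = 1+2 = 3,  c = 337−3² = 328
v_rel = (5, 0),  |v_rel|² = 25;  v_rel·d = (5)·(-16) + (0)·(-9) = -80
25·t² + 160·t + 328 = 0  ⇒  m = (-80)² − 25·328 = -1800
m = -1800 < 0,  v_rel·d = -80 < 0  ⇒  outside

inside=no margin=-1800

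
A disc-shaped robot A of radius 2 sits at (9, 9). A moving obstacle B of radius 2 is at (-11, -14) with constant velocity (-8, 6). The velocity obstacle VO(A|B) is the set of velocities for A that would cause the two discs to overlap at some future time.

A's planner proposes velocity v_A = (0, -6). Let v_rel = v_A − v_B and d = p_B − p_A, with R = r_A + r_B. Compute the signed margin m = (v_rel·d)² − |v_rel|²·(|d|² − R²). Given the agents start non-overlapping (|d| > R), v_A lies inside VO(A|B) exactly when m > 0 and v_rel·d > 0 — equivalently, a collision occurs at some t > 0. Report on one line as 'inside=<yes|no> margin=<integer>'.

d = (-20, -23),  |d|² = 929;  R = 2+2 = 4,  c = 929−4² = 913
v_rel = (8, -12),  |v_rel|² = 208;  v_rel·d = (8)·(-20) + (-12)·(-23) = 116
208·t² − 232·t + 913 = 0  ⇒  m = 116² − 208·913 = -176448
m = -176448 < 0,  v_rel·d = 116 > 0  ⇒  outside

inside=no margin=-176448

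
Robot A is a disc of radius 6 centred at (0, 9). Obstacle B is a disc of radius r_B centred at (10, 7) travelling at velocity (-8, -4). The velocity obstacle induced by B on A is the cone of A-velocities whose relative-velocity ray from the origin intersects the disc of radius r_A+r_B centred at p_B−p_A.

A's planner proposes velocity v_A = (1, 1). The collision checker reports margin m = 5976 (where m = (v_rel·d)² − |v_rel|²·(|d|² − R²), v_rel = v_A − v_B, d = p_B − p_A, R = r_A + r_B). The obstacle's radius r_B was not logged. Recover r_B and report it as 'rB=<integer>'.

m = 5976
d = (10, -2);  v_rel = (9, 5),  |v_rel|² = 106
v_rel×d = (9)·(-2) − (5)·(10) = -68
since m = R²·106 − (-68)²:  R² = (4624 + 5976) / 106 = 100
R = √100 = 10  ⇒  r_B = 10 − 6 = 4

rB=4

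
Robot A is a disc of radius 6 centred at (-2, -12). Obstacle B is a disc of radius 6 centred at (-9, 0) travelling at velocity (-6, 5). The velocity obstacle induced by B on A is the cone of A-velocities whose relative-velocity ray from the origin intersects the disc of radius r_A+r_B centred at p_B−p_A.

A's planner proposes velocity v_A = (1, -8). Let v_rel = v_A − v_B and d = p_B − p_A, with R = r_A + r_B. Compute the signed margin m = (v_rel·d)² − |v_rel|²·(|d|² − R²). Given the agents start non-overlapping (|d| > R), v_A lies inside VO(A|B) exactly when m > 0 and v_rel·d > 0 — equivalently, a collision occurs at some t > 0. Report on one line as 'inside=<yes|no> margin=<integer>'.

d = (-7, 12),  |d|² = 193;  R = 6+6 = 12,  c = 193−12² = 49
v_rel = (7, -13),  |v_rel|² = 218;  v_rel·d = (7)·(-7) + (-13)·(12) = -205
218·t² + 410·t + 49 = 0  ⇒  m = (-205)² − 218·49 = 31343
m = 31343 > 0,  v_rel·d = -205 < 0  ⇒  outside

inside=no margin=31343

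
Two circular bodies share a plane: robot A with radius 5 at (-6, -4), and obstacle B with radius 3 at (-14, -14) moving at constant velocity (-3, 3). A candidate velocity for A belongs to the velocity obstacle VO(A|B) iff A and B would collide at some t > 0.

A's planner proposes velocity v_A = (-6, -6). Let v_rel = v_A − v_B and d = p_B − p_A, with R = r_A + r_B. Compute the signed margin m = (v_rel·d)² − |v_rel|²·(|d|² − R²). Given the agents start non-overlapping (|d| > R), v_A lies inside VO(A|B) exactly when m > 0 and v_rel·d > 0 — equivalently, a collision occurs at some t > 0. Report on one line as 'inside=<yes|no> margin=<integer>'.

d = (-8, -10),  |d|² = 164;  R = 5+3 = 8,  c = 164−8² = 100
v_rel = (-3, -9),  |v_rel|² = 90;  v_rel·d = (-3)·(-8) + (-9)·(-10) = 114
90·t² − 228·t + 100 = 0  ⇒  m = 114² − 90·100 = 3996
m = 3996 > 0,  v_rel·d = 114 > 0  ⇒  inside

inside=yes margin=3996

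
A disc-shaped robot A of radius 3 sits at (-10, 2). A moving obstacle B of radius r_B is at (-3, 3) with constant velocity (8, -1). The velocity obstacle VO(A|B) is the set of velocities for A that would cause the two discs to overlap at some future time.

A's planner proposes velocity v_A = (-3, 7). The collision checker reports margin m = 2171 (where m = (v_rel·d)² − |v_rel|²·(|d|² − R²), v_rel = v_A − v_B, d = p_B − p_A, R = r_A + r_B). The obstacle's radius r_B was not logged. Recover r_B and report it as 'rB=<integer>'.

m = 2171
d = (7, 1);  v_rel = (-11, 8),  |v_rel|² = 185
v_rel×d = (-11)·(1) − (8)·(7) = -67
since m = R²·185 − (-67)²:  R² = (4489 + 2171) / 185 = 36
R = √36 = 6  ⇒  r_B = 6 − 3 = 3

rB=3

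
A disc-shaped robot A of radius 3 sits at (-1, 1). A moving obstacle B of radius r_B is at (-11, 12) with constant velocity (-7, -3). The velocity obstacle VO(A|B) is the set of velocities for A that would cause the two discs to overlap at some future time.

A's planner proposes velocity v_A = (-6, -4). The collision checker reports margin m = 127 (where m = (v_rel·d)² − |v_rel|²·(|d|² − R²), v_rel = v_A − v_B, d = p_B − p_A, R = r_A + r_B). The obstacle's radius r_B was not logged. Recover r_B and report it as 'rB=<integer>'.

m = 127
d = (-10, 11);  v_rel = (1, -1),  |v_rel|² = 2
v_rel×d = (1)·(11) − (-1)·(-10) = 1
since m = R²·2 − 1²:  R² = (1 + 127) / 2 = 64
R = √64 = 8  ⇒  r_B = 8 − 3 = 5

rB=5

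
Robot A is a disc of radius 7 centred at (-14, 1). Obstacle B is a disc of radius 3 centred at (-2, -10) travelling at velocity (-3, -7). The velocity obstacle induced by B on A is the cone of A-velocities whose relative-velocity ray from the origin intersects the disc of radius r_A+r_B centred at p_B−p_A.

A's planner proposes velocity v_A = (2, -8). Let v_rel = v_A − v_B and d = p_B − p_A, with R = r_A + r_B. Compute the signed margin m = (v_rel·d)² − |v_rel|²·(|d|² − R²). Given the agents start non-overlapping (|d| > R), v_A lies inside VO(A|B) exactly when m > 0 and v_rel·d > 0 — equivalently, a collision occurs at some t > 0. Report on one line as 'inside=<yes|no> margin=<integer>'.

d = (12, -11),  |d|² = 265;  R = 7+3 = 10,  c = 265−10² = 165
v_rel = (5, -1),  |v_rel|² = 26;  v_rel·d = (5)·(12) + (-1)·(-11) = 71
26·t² − 142·t + 165 = 0  ⇒  m = 71² − 26·165 = 751
m = 751 > 0,  v_rel·d = 71 > 0  ⇒  inside

inside=yes margin=751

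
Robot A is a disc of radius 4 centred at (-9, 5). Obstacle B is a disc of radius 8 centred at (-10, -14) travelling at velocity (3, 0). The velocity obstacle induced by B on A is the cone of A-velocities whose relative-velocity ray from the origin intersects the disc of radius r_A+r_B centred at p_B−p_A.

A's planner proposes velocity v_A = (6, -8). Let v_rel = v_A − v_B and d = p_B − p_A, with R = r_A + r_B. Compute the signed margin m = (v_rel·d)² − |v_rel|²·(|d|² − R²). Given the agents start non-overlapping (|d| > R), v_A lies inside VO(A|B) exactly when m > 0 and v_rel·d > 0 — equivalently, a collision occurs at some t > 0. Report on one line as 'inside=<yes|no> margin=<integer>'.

d = (-1, -19),  |d|² = 362;  R = 4+8 = 12,  c = 362−12² = 218
v_rel = (3, -8),  |v_rel|² = 73;  v_rel·d = (3)·(-1) + (-8)·(-19) = 149
73·t² − 298·t + 218 = 0  ⇒  m = 149² − 73·218 = 6287
m = 6287 > 0,  v_rel·d = 149 > 0  ⇒  inside

inside=yes margin=6287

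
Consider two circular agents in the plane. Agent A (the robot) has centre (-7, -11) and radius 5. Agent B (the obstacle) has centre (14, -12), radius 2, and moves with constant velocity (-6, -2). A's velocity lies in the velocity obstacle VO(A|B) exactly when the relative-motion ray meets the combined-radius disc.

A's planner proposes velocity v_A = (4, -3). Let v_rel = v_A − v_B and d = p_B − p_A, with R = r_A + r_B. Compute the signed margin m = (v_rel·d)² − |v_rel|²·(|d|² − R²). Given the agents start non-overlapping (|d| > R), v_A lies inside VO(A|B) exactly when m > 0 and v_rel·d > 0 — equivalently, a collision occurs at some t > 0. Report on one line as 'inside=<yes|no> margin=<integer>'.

d = (21, -1),  |d|² = 442;  R = 5+2 = 7,  c = 442−7² = 393
v_rel = (10, -1),  |v_rel|² = 101;  v_rel·d = (10)·(21) + (-1)·(-1) = 211
101·t² − 422·t + 393 = 0  ⇒  m = 211² − 101·393 = 4828
m = 4828 > 0,  v_rel·d = 211 > 0  ⇒  inside

inside=yes margin=4828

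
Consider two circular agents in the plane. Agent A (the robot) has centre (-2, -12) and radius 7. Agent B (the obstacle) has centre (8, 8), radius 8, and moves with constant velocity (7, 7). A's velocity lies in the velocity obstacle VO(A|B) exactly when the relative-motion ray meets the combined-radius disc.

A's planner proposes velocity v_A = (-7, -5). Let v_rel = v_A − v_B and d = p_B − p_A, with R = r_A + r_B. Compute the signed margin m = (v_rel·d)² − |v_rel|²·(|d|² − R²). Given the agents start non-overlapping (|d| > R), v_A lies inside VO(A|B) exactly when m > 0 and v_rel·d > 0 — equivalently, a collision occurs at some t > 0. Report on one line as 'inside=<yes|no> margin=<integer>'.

d = (10, 20),  |d|² = 500;  R = 7+8 = 15,  c = 500−15² = 275
v_rel = (-14, -12),  |v_rel|² = 340;  v_rel·d = (-14)·(10) + (-12)·(20) = -380
340·t² + 760·t + 275 = 0  ⇒  m = (-380)² − 340·275 = 50900
m = 50900 > 0,  v_rel·d = -380 < 0  ⇒  outside

inside=no margin=50900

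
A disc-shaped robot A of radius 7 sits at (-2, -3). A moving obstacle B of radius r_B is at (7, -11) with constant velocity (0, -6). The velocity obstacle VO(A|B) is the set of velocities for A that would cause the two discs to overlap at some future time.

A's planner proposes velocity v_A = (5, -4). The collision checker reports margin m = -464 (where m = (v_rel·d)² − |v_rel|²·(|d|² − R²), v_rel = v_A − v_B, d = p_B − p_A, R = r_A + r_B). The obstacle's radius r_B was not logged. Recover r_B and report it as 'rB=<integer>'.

m = -464
d = (9, -8);  v_rel = (5, 2),  |v_rel|² = 29
v_rel×d = (5)·(-8) − (2)·(9) = -58
since m = R²·29 − (-58)²:  R² = (3364 + -464) / 29 = 100
R = √100 = 10  ⇒  r_B = 10 − 7 = 3

rB=3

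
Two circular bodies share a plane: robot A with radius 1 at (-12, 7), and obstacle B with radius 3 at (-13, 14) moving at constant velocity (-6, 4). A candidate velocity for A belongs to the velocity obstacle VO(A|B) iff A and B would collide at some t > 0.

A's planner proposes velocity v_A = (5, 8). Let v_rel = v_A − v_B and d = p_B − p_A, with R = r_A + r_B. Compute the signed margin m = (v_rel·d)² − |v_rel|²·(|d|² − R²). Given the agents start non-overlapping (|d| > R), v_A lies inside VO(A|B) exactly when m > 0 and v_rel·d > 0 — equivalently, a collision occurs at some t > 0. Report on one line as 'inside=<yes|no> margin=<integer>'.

d = (-1, 7),  |d|² = 50;  R = 1+3 = 4,  c = 50−4² = 34
v_rel = (11, 4),  |v_rel|² = 137;  v_rel·d = (11)·(-1) + (4)·(7) = 17
137·t² − 34·t + 34 = 0  ⇒  m = 17² − 137·34 = -4369
m = -4369 < 0,  v_rel·d = 17 > 0  ⇒  outside

inside=no margin=-4369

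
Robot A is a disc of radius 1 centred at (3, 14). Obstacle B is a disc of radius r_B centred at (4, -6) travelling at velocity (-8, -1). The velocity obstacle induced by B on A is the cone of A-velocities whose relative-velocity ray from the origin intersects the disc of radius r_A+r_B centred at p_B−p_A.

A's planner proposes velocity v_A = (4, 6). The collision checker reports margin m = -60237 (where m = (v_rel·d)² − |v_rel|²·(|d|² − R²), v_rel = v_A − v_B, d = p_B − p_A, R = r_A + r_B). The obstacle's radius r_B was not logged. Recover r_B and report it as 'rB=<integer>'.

m = -60237
d = (1, -20);  v_rel = (12, 7),  |v_rel|² = 193
v_rel×d = (12)·(-20) − (7)·(1) = -247
since m = R²·193 − (-247)²:  R² = (61009 + -60237) / 193 = 4
R = √4 = 2  ⇒  r_B = 2 − 1 = 1

rB=1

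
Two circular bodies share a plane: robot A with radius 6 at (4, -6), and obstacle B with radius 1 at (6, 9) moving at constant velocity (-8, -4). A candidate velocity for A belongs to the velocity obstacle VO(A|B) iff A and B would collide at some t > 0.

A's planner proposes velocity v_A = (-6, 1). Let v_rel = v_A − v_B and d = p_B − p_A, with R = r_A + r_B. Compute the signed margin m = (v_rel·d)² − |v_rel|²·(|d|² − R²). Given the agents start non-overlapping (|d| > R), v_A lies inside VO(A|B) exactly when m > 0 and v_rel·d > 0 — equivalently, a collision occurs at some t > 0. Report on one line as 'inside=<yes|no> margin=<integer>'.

d = (2, 15),  |d|² = 229;  R = 6+1 = 7,  c = 229−7² = 180
v_rel = (2, 5),  |v_rel|² = 29;  v_rel·d = (2)·(2) + (5)·(15) = 79
29·t² − 158·t + 180 = 0  ⇒  m = 79² − 29·180 = 1021
m = 1021 > 0,  v_rel·d = 79 > 0  ⇒  inside

inside=yes margin=1021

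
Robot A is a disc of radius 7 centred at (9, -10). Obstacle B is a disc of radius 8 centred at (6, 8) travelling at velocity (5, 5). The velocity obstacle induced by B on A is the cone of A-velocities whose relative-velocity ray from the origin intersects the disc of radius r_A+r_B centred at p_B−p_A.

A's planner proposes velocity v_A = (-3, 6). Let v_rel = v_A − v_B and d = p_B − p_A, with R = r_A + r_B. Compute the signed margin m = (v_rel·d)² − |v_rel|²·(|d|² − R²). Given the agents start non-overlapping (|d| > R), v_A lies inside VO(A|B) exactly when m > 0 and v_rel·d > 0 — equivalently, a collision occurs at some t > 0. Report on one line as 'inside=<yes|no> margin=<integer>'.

d = (-3, 18),  |d|² = 333;  R = 7+8 = 15,  c = 333−15² = 108
v_rel = (-8, 1),  |v_rel|² = 65;  v_rel·d = (-8)·(-3) + (1)·(18) = 42
65·t² − 84·t + 108 = 0  ⇒  m = 42² − 65·108 = -5256
m = -5256 < 0,  v_rel·d = 42 > 0  ⇒  outside

inside=no margin=-5256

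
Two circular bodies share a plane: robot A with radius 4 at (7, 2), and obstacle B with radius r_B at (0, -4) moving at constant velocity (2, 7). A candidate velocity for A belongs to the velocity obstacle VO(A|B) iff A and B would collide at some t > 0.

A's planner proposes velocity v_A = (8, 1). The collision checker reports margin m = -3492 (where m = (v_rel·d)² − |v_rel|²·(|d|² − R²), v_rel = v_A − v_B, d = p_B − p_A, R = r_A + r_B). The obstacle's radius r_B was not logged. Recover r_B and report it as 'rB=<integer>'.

m = -3492
d = (-7, -6);  v_rel = (6, -6),  |v_rel|² = 72
v_rel×d = (6)·(-6) − (-6)·(-7) = -78
since m = R²·72 − (-78)²:  R² = (6084 + -3492) / 72 = 36
R = √36 = 6  ⇒  r_B = 6 − 4 = 2

rB=2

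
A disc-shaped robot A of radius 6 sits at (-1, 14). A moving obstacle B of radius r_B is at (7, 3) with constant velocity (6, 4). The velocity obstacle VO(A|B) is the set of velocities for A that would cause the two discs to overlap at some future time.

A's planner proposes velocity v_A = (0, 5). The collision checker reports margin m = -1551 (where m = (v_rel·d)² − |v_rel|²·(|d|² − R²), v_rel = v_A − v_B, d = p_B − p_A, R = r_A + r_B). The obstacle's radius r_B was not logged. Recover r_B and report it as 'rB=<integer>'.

m = -1551
d = (8, -11);  v_rel = (-6, 1),  |v_rel|² = 37
v_rel×d = (-6)·(-11) − (1)·(8) = 58
since m = R²·37 − 58²:  R² = (3364 + -1551) / 37 = 49
R = √49 = 7  ⇒  r_B = 7 − 6 = 1

rB=1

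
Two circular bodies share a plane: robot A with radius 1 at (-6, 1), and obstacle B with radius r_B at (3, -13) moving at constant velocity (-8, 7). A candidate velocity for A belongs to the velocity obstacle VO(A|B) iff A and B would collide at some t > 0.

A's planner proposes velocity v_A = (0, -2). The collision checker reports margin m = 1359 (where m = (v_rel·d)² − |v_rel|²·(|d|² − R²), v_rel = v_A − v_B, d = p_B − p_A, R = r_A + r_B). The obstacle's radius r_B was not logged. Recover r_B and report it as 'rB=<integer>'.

m = 1359
d = (9, -14);  v_rel = (8, -9),  |v_rel|² = 145
v_rel×d = (8)·(-14) − (-9)·(9) = -31
since m = R²·145 − (-31)²:  R² = (961 + 1359) / 145 = 16
R = √16 = 4  ⇒  r_B = 4 − 1 = 3

rB=3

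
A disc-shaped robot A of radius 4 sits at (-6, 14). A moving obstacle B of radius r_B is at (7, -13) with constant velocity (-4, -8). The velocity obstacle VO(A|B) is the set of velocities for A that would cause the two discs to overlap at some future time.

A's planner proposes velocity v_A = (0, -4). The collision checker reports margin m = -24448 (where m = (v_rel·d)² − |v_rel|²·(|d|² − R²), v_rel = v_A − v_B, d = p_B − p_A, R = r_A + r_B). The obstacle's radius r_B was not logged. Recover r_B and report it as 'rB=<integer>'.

m = -24448
d = (13, -27);  v_rel = (4, 4),  |v_rel|² = 32
v_rel×d = (4)·(-27) − (4)·(13) = -160
since m = R²·32 − (-160)²:  R² = (25600 + -24448) / 32 = 36
R = √36 = 6  ⇒  r_B = 6 − 4 = 2

rB=2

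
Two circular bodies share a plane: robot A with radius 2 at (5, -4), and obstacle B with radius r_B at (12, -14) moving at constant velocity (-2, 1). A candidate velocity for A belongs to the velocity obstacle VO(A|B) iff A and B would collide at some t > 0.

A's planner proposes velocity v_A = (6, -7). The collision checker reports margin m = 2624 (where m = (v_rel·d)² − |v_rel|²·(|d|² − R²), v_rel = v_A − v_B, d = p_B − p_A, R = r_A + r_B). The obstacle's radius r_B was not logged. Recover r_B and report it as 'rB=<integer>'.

m = 2624
d = (7, -10);  v_rel = (8, -8),  |v_rel|² = 128
v_rel×d = (8)·(-10) − (-8)·(7) = -24
since m = R²·128 − (-24)²:  R² = (576 + 2624) / 128 = 25
R = √25 = 5  ⇒  r_B = 5 − 2 = 3

rB=3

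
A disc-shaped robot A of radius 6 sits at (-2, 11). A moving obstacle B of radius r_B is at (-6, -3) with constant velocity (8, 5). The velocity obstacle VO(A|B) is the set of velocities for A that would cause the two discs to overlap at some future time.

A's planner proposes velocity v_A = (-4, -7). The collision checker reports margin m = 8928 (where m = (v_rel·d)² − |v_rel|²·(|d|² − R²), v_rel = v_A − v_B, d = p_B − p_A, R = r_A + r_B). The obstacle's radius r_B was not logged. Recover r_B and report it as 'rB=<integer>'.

m = 8928
d = (-4, -14);  v_rel = (-12, -12),  |v_rel|² = 288
v_rel×d = (-12)·(-14) − (-12)·(-4) = 120
since m = R²·288 − 120²:  R² = (14400 + 8928) / 288 = 81
R = √81 = 9  ⇒  r_B = 9 − 6 = 3

rB=3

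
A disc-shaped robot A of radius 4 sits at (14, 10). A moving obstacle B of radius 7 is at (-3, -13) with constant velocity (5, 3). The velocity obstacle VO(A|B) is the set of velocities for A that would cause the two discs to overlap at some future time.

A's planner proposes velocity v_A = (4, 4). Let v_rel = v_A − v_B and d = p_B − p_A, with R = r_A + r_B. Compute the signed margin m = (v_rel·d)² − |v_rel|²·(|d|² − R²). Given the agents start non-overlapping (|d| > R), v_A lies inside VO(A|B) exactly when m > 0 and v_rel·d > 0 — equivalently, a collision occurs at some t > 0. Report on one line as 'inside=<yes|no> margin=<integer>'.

d = (-17, -23),  |d|² = 818;  R = 4+7 = 11,  c = 818−11² = 697
v_rel = (-1, 1),  |v_rel|² = 2;  v_rel·d = (-1)·(-17) + (1)·(-23) = -6
2·t² + 12·t + 697 = 0  ⇒  m = (-6)² − 2·697 = -1358
m = -1358 < 0,  v_rel·d = -6 < 0  ⇒  outside

inside=no margin=-1358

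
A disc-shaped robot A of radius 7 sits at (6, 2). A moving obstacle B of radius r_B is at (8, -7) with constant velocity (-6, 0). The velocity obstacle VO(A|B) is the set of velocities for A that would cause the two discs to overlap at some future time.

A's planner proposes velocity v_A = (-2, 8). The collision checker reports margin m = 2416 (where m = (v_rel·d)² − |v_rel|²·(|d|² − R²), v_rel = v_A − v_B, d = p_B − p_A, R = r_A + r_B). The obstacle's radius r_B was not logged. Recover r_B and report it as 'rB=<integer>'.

m = 2416
d = (2, -9);  v_rel = (4, 8),  |v_rel|² = 80
v_rel×d = (4)·(-9) − (8)·(2) = -52
since m = R²·80 − (-52)²:  R² = (2704 + 2416) / 80 = 64
R = √64 = 8  ⇒  r_B = 8 − 7 = 1

rB=1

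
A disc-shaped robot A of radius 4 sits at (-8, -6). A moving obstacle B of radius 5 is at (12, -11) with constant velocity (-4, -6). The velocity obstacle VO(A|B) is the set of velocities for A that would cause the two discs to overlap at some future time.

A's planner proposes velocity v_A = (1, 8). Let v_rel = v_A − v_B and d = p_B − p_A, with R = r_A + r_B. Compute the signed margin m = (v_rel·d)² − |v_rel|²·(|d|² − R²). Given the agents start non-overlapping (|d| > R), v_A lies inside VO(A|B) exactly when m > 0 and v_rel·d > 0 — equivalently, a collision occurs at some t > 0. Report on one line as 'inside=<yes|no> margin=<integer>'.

d = (20, -5),  |d|² = 425;  R = 4+5 = 9,  c = 425−9² = 344
v_rel = (5, 14),  |v_rel|² = 221;  v_rel·d = (5)·(20) + (14)·(-5) = 30
221·t² − 60·t + 344 = 0  ⇒  m = 30² − 221·344 = -75124
m = -75124 < 0,  v_rel·d = 30 > 0  ⇒  outside

inside=no margin=-75124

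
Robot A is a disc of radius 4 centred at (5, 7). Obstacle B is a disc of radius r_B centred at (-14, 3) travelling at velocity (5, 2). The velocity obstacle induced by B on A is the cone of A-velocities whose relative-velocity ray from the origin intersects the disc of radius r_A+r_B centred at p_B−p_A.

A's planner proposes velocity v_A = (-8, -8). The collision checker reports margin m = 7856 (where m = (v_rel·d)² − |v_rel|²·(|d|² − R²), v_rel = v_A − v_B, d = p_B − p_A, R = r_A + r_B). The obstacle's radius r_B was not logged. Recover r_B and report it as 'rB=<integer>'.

m = 7856
d = (-19, -4);  v_rel = (-13, -10),  |v_rel|² = 269
v_rel×d = (-13)·(-4) − (-10)·(-19) = -138
since m = R²·269 − (-138)²:  R² = (19044 + 7856) / 269 = 100
R = √100 = 10  ⇒  r_B = 10 − 4 = 6

rB=6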